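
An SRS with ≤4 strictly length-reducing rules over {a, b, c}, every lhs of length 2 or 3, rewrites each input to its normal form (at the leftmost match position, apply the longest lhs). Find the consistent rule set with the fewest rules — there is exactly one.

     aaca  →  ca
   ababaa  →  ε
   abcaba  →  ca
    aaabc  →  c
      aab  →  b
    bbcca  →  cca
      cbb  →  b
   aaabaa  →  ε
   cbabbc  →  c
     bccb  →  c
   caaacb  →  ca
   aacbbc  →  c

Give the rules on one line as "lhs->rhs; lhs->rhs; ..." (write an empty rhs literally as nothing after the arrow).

  | aaca => ca
  | ababaa => abaa => aa => ε
  | abcaba => caba => ca
  | aaabc => abc => c

aa->; ab->; bc->c; cb->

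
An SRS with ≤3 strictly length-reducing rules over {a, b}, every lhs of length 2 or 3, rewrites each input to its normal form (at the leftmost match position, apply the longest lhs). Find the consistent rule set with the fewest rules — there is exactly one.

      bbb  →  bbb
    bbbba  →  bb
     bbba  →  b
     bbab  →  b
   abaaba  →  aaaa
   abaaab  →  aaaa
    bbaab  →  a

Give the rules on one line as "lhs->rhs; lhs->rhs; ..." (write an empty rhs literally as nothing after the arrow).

  | bbb
  | bbbba => bb
  | bbba => b
  | bbab => b

ab->a; bba->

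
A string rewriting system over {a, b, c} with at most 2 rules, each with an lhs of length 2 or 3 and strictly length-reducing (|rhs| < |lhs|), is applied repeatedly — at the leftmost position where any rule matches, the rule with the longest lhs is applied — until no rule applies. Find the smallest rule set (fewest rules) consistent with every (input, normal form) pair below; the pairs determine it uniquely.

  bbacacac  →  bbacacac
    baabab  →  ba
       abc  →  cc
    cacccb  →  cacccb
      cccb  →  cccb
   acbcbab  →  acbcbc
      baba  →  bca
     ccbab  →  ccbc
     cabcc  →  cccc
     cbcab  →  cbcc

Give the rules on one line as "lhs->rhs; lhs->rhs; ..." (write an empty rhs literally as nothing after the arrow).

aab->a; ab->c

  | bbacacac
  | baabab => baab => ba
  | abc => cc
  | cacccb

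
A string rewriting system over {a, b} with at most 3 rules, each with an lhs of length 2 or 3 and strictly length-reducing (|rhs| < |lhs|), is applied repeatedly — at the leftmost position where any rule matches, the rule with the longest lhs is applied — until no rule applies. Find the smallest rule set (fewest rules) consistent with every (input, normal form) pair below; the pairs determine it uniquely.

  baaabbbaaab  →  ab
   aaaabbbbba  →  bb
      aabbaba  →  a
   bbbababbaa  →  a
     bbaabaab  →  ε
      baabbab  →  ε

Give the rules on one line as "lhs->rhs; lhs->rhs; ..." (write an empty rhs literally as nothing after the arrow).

aab->; ba->; bab->ab

  | baaabbbaaab => aabbbaaab => bbaaab => baab => ab
  | aaaabbbbba => aabbbba => bbba => bb
  | aabbaba => baba => aba => a
  | bbbababbaa => bbababbaa => bababbaa => ababbaa => aabbaa => baa => a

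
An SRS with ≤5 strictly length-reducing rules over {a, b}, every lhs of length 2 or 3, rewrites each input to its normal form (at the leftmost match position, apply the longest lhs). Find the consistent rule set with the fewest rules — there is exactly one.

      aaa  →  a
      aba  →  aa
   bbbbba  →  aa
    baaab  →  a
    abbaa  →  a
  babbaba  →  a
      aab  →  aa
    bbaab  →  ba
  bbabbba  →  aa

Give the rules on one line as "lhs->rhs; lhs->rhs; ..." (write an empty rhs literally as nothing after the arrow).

aaa->bb; ab->a; bb->a; bba->b

  | aaa => bb => a
  | aba => aa
  | bbbbba => abbba => abba => aba => aa
  | baaab => bbbb => abb => ab => a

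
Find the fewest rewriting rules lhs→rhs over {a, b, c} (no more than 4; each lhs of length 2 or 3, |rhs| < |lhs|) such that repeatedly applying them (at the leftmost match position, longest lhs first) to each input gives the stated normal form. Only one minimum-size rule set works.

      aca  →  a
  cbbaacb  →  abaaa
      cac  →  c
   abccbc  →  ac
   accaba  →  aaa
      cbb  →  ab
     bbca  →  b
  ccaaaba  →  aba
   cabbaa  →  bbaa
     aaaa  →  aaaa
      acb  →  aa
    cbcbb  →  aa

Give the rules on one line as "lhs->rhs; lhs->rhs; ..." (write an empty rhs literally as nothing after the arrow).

aab->aa; bca->; ca->; cb->a

  | aca => a
  | cbbaacb => abaacb => abaaa
  | cac => c
  | abccbc => abcac => ac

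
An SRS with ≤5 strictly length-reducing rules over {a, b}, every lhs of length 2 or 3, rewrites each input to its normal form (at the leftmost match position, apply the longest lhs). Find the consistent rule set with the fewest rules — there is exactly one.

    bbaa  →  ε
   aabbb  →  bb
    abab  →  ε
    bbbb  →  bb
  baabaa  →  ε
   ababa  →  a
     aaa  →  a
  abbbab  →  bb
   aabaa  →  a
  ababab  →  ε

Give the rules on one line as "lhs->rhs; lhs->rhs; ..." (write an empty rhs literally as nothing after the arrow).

  | bbaa => ba => ε
  | aabbb => bbb => bb
  | abab => ab => ε
  | bbbb => bbb => bb

aa->; ab->; ba->; bbb->bb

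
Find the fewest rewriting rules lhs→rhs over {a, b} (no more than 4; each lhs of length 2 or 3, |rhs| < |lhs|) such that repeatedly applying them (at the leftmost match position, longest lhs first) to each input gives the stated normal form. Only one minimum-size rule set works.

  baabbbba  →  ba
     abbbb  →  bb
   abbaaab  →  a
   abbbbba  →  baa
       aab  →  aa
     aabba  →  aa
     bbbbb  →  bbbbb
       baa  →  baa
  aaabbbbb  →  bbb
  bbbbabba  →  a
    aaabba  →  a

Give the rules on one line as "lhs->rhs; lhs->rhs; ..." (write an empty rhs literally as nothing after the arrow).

  | baabbbba => babba => ba
  | abbbb => bb
  | abbaaab => aaab => ab => a
  | abbbbba => bbba => baa

aaa->a; ab->a; abb->; bba->aa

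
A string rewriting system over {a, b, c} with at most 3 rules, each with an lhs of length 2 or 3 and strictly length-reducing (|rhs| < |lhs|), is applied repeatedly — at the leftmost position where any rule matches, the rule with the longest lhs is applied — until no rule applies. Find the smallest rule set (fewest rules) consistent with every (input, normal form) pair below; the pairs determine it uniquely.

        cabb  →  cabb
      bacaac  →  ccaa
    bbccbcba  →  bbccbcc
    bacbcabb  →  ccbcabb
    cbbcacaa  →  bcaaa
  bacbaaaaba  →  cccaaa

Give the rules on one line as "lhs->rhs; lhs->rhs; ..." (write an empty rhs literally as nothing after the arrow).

ac->a; ba->c; cbb->b

  | cabb
  | bacaac => ccaac => ccaa
  | bbccbcba => bbccbcc
  | bacbcabb => ccbcabb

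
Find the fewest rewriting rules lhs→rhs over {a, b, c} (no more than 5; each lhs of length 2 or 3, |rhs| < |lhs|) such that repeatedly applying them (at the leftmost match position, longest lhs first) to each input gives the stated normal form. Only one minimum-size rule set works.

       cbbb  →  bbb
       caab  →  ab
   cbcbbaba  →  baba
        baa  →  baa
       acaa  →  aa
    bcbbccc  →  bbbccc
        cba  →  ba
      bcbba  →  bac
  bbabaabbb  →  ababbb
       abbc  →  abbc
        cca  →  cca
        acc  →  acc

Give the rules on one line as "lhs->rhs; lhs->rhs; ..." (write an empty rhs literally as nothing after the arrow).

aab->ab; bba->ac; caa->a; cb->b

  | cbbb => bbb
  | caab => ab
  | cbcbbaba => bcbbaba => bbbaba => bacba => baba
  | baa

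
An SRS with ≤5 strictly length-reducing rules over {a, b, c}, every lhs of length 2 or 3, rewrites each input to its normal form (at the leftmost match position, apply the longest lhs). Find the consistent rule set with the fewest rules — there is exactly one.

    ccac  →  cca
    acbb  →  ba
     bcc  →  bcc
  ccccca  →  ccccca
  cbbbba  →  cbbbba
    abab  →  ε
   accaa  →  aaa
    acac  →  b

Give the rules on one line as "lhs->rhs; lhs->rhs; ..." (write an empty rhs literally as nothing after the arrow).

aac->b; ab->; abb->ba; ac->a

  | ccac => cca
  | acbb => abb => ba
  | bcc
  | ccccca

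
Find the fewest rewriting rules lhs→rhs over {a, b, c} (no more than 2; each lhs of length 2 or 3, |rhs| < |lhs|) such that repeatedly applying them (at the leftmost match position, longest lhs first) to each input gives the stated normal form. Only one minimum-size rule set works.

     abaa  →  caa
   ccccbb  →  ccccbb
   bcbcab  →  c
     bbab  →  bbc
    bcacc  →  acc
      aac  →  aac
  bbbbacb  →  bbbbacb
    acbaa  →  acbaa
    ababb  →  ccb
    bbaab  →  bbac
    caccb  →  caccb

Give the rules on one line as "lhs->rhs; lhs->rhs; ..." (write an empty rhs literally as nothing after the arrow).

ab->c; bca->a

  | abaa => caa
  | ccccbb
  | bcbcab => bcab => ab => c
  | bbab => bbc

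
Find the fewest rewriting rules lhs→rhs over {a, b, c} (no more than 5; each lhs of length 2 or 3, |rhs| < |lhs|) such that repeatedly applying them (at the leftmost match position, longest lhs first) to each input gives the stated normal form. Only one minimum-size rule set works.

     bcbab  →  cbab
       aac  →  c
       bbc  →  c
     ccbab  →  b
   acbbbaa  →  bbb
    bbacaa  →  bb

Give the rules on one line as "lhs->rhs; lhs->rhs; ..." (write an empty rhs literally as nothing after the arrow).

  | bcbab => cbab
  | aac => c
  | bbc => bc => c
  | ccbab => aab => b

aa->; ac->; bc->c; ccb->a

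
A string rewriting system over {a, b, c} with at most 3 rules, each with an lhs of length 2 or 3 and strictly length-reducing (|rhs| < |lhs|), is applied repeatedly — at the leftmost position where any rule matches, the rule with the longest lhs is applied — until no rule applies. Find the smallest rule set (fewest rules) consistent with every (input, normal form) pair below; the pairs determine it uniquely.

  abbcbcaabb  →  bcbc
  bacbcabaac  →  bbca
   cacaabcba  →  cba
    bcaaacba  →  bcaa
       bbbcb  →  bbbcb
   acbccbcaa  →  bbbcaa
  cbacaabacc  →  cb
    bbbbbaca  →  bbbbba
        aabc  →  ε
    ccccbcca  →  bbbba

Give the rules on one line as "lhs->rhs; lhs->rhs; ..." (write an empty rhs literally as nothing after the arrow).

  | abbcbcaabb => bcbcaabb => bcbcab => bcbc
  | bacbcabaac => bbcabaac => bbcaac => bbca
  | cacaabcba => caabcba => cacba => cba
  | bcaaacba => bcaaba => bcaa

ab->; ac->; cc->b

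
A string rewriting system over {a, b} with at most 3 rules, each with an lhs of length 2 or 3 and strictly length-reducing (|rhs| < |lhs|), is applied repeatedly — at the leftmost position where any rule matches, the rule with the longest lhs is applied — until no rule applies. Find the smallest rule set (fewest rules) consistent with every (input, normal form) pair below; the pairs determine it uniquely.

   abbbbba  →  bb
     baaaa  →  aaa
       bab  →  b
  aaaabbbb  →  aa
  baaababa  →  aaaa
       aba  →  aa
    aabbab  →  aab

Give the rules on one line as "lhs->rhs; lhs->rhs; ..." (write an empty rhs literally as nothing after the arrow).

  | abbbbba => bbba => bb
  | baaaa => aaa
  | bab => b
  | aaaabbbb => aaabb => aa

aba->aa; abb->; ba->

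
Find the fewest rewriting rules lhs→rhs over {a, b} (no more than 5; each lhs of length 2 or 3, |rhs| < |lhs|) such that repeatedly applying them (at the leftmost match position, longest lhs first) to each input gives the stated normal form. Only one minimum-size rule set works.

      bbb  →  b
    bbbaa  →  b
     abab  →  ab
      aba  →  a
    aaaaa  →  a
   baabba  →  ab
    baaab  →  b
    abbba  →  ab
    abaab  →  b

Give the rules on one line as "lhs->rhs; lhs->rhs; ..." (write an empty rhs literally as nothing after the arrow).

  | bbb => bb => b
  | bbbaa => bbaa => bba => bb => b
  | abab => ab
  | aba => a

aa->; ba->; bb->b; bba->bb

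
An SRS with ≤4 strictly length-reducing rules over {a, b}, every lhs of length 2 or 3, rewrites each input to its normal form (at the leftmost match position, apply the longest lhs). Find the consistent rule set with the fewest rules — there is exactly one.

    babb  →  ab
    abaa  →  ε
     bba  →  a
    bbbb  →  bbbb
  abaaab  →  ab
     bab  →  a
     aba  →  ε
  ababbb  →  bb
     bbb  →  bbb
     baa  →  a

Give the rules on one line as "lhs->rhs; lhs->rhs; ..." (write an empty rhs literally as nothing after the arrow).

  | babb => ab
  | abaa => aa => ε
  | bba => ba => a
  | bbbb

aa->; ba->a; baa->a; bab->a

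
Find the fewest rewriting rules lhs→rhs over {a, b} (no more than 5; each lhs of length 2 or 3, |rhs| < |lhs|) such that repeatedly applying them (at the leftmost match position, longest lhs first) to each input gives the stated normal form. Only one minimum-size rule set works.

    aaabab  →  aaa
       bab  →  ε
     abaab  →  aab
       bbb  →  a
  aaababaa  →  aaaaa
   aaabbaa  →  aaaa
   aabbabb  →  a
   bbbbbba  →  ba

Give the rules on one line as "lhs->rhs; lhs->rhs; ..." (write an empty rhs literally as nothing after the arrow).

  | aaabab => aaa
  | bab => ε
  | abaab => aab
  | bbb => a

abb->; baa->a; bab->; bbb->a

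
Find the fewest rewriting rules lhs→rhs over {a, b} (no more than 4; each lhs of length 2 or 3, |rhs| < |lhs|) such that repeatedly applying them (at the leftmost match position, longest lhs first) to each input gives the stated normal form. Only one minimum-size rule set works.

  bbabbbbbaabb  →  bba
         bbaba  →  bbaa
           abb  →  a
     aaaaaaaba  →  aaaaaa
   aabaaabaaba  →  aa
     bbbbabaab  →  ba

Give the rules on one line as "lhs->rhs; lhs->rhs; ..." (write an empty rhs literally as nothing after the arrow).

  | bbabbbbbaabb => bbabbbbaabb => bbabbbaabb => bbabbaabb => bbabaabb => bbaaabb => bbab => bba
  | bbaba => bbaa
  | abb => ab => a
  | aaaaaaaba => aaaaaa

aab->; ab->a; bbb->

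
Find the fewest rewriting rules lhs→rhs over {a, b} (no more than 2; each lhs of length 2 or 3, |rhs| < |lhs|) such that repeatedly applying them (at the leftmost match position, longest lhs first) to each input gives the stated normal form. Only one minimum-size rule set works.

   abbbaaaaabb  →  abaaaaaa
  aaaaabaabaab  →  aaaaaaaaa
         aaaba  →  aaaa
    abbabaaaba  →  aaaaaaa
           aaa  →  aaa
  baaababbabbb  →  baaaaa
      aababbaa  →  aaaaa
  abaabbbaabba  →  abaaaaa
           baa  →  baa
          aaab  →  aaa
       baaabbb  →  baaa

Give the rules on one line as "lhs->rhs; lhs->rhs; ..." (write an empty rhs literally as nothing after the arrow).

  | abbbaaaaabb => abaaaaaabb => abaaaaaab => abaaaaaa
  | aaaaabaabaab => aaaaaaabaab => aaaaaaaaab => aaaaaaaaa
  | aaaba => aaaa
  | abbabaaaba => aaabaaaba => aaaaaaba => aaaaaaa

aab->aa; bba->aa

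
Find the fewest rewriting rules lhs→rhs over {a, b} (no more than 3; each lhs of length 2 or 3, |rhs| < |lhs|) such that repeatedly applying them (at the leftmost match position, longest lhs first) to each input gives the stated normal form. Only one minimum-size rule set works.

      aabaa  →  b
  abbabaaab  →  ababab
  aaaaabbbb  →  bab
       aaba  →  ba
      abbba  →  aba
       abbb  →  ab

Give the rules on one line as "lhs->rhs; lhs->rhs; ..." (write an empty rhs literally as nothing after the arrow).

aa->b; bb->b

  | aabaa => bbaa => baa => bb => b
  | abbabaaab => ababaaab => ababbab => ababab
  | aaaaabbbb => baaabbbb => bbabbbb => babbbb => babbb => babb => bab
  | aaba => bba => ba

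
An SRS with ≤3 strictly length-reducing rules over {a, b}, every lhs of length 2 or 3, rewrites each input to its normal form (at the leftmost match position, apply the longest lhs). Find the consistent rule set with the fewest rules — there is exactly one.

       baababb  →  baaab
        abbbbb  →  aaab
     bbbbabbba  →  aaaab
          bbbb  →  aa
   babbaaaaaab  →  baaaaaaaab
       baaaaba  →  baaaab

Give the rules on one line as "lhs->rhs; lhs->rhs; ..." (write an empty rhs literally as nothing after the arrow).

aba->ab; bb->a

  | baababb => baabbb => baaab
  | abbbbb => aabbb => aaab
  | bbbbabbba => abbabbba => aaabbba => aaaaba => aaaab
  | bbbb => abb => aa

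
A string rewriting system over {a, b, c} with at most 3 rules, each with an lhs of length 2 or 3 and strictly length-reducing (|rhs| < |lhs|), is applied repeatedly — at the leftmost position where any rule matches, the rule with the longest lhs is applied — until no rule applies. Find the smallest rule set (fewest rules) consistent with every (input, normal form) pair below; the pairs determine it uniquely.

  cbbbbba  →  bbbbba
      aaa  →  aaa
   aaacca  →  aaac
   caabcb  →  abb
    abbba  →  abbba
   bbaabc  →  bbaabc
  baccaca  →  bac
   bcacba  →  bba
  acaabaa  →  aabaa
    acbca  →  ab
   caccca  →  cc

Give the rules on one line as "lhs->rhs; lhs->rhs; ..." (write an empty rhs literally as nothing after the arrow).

ca->; cb->b

  | cbbbbba => bbbbba
  | aaa
  | aaacca => aaac
  | caabcb => abcb => abb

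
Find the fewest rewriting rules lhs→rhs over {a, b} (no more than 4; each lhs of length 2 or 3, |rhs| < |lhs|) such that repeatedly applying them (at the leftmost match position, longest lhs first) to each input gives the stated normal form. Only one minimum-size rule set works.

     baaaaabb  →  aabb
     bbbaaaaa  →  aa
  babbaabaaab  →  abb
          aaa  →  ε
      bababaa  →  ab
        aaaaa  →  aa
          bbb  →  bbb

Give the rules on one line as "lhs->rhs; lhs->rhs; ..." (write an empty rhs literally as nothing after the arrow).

aaa->; aba->ab; ba->a

  | baaaaabb => aaaaabb => aabb
  | bbbaaaaa => bbaaaaa => baaaaa => aaaaa => aa
  | babbaabaaab => abbaabaaab => abaabaaab => ababaaab => abbaaab => abaaab => abaab => abab => abb
  | aaa => ε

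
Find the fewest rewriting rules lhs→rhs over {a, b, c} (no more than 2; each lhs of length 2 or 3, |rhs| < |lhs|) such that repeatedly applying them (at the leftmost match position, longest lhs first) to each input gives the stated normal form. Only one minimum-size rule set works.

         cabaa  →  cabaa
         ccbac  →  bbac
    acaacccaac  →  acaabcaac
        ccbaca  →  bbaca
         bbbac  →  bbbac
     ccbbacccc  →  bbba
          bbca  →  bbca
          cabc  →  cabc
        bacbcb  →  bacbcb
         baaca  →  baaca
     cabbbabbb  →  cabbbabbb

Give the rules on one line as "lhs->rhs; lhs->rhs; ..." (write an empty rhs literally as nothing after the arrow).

bcc->; cc->b

  | cabaa
  | ccbac => bbac
  | acaacccaac => acaabcaac
  | ccbaca => bbaca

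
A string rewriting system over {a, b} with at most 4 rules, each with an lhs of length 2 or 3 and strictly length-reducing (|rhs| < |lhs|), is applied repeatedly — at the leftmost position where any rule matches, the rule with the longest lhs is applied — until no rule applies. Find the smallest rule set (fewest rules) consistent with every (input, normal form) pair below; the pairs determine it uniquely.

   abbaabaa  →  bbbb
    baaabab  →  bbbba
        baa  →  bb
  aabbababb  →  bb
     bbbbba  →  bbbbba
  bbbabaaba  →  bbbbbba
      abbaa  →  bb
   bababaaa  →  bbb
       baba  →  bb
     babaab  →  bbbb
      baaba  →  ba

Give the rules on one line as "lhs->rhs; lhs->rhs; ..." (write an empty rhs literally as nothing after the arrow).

aa->b; aaa->bb; aab->; ab->a

  | abbaabaa => abaabaa => aaabaa => bbbaa => bbbb
  | baaabab => bbbbab => bbbba
  | baa => bb
  | aabbababb => bababb => baabb => bb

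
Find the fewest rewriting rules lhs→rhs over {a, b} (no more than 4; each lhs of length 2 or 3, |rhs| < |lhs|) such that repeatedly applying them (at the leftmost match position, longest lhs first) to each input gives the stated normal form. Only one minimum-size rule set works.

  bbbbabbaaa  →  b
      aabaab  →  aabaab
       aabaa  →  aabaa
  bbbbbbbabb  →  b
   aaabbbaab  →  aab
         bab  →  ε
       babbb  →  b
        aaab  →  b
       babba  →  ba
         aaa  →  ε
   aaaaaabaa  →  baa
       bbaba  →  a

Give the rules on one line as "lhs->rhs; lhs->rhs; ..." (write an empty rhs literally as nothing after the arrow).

aaa->; bab->; bb->b; bbb->

  | bbbbabbaaa => babbaaa => baaa => b
  | aabaab
  | aabaa
  | bbbbbbbabb => bbbbabb => babb => b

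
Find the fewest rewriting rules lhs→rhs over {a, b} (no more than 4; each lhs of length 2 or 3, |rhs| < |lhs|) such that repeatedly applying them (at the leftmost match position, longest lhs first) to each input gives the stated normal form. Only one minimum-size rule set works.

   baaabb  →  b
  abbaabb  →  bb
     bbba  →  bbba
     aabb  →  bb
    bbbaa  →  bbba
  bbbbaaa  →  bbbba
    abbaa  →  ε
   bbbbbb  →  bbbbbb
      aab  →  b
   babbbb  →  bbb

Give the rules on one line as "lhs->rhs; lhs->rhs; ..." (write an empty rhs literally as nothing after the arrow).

aa->; abb->; baa->ba

  | baaabb => baabb => babb => b
  | abbaabb => aabb => bb
  | bbba
  | aabb => bb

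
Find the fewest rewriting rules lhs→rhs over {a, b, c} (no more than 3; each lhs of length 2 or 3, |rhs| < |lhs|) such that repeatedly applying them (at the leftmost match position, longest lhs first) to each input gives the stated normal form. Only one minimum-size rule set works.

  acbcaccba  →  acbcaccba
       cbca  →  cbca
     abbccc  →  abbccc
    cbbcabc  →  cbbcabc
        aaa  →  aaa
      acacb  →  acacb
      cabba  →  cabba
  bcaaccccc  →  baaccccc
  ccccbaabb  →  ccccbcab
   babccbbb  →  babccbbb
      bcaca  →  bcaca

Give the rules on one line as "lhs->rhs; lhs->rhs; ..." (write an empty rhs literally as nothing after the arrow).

  | acbcaccba
  | cbca
  | abbccc
  | cbbcabc

aab->ca; caa->aa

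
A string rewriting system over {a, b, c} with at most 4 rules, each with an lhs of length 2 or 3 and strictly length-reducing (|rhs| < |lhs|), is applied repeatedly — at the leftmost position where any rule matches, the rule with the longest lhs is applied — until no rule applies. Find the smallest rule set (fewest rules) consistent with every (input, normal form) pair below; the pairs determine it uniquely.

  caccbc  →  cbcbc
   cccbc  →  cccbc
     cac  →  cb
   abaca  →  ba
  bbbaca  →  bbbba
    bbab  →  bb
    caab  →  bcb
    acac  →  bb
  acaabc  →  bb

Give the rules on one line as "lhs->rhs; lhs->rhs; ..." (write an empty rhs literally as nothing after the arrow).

  | caccbc => cbcbc
  | cccbc
  | cac => cb
  | abaca => aca => ba

ab->; ac->b; caa->bc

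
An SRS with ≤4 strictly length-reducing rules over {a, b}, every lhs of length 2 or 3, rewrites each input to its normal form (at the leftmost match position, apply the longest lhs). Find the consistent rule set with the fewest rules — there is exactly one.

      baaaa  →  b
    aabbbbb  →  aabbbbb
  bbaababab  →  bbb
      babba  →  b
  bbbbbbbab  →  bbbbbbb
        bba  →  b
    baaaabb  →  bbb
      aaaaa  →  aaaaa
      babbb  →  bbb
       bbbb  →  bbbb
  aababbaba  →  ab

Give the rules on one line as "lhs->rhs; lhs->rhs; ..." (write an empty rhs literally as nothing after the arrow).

aba->; ba->; baa->b

  | baaaa => baa => b
  | aabbbbb
  | bbaababab => bbbabab => bbbab => bbb
  | babba => bba => b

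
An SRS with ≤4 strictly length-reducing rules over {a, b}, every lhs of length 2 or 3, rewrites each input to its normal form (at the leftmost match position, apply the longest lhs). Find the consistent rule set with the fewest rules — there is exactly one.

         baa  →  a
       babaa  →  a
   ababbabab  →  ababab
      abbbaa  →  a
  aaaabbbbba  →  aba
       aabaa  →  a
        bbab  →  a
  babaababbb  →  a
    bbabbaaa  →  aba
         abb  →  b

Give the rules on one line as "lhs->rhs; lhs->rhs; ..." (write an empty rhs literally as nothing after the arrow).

  | baa => bb => a
  | babaa => babb => baa => bb => a
  | ababbabab => abaaabab => ababab
  | abbbaa => aabaa => bbaa => aaa => a

aa->b; aaa->a; bb->a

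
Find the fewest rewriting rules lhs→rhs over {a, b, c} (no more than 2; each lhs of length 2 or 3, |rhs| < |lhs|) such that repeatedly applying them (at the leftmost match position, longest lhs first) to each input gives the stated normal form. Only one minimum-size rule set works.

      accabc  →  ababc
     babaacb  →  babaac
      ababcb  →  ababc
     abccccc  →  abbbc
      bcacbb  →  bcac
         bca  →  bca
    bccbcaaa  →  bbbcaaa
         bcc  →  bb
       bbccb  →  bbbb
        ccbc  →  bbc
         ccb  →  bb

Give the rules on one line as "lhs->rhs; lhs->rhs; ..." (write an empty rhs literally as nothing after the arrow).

  | accabc => ababc
  | babaacb => babaac
  | ababcb => ababc
  | abccccc => abbccc => abbbc

cb->c; cc->b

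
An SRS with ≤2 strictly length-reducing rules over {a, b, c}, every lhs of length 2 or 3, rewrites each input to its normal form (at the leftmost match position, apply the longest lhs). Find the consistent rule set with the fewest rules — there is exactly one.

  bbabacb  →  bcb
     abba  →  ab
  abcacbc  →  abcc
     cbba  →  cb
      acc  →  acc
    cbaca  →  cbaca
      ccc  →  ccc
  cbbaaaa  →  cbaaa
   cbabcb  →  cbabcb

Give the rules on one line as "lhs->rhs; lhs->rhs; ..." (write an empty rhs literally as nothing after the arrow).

  | bbabacb => bbacb => bcb
  | abba => ab
  | abcacbc => abcc
  | cbba => cb

acb->; bba->b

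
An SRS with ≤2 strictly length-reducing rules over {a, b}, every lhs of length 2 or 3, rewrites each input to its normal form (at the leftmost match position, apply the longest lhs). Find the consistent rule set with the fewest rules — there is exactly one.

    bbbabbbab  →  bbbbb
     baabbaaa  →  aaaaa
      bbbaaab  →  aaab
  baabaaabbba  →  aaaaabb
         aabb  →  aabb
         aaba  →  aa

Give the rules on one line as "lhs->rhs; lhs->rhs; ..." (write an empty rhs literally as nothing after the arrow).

ba->; baa->aa

  | bbbabbbab => bbbbbab => bbbbb
  | baabbaaa => aabbaaa => aabaaa => aaaaa
  | bbbaaab => bbaaab => baaab => aaab
  | baabaaabbba => aabaaabbba => aaaaabbba => aaaaabb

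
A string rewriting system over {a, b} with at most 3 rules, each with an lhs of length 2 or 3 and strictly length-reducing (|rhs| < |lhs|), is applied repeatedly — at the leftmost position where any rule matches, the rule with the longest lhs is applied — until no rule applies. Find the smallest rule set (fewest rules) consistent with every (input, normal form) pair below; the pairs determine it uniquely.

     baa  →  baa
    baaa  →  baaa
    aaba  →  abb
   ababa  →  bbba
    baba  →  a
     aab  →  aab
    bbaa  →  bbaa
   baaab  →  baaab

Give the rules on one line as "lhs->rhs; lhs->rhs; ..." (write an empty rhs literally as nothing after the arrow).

aba->bb; bab->

  | baa
  | baaa
  | aaba => abb
  | ababa => bbba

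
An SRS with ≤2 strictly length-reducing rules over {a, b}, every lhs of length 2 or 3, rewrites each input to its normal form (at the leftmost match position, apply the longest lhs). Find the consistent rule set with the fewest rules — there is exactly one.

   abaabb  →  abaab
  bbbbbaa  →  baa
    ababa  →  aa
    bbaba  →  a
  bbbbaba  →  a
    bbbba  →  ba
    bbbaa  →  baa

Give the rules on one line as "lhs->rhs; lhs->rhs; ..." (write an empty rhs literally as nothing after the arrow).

bab->; bb->b

  | abaabb => abaab
  | bbbbbaa => bbbbaa => bbbaa => bbaa => baa
  | ababa => aa
  | bbaba => baba => a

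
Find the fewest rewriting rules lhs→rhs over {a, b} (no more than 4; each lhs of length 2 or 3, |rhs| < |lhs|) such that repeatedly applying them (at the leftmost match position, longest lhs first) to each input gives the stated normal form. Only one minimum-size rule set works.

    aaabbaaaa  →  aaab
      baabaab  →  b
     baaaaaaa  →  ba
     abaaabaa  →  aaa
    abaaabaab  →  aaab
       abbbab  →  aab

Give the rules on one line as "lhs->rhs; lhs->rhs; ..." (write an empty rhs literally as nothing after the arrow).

baa->b; bab->; bb->b; bbb->

  | aaabbaaaa => aaabaaaa => aaabaa => aaab
  | baabaab => bbaab => baab => bb => b
  | baaaaaaa => baaaaa => baaa => ba
  | abaaabaa => ababaa => aaa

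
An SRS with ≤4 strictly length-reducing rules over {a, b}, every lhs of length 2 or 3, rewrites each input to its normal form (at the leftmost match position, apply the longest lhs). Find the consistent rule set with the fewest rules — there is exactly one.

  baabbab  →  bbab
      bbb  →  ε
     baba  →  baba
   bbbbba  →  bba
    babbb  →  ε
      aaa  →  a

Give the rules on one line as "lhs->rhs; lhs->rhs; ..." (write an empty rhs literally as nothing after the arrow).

aa->a; abb->b; bbb->

  | baabbab => babbab => bbab
  | bbb => ε
  | baba
  | bbbbba => bba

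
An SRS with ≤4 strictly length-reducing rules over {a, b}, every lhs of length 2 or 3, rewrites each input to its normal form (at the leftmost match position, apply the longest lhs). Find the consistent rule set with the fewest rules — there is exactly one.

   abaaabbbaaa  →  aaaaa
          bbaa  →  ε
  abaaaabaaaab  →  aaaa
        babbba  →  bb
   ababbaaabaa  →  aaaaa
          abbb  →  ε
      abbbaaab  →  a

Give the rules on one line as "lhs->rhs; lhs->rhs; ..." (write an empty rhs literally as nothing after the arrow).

  | abaaabbbaaa => aaabbbaaa => abbaaa => aaaaa
  | bbaa => ba => ε
  | abaaaabaaaab => aaaabaaaab => aaaaaab => aaaa
  | babbba => bbba => bb

aab->; abb->aa; ba->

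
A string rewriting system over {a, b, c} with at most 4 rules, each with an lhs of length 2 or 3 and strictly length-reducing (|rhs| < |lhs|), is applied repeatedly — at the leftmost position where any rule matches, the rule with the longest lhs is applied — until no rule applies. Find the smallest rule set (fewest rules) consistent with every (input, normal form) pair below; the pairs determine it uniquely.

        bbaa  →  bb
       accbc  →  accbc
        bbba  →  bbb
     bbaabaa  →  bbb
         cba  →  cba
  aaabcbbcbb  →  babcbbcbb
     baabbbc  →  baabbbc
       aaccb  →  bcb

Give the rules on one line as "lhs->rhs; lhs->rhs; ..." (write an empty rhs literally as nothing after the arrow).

aaa->ba; aac->b; bba->bb

  | bbaa => bba => bb
  | accbc
  | bbba => bbb
  | bbaabaa => bbabaa => bbbaa => bbba => bbb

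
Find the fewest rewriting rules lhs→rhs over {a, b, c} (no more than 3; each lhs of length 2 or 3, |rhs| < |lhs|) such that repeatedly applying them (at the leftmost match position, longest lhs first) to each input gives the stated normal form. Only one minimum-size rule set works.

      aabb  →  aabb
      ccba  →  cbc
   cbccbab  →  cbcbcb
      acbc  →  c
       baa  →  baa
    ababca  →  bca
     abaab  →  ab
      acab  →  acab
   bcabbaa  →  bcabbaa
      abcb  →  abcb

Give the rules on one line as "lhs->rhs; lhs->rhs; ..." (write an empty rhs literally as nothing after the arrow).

aba->; acb->; cba->bc

  | aabb
  | ccba => cbc
  | cbccbab => cbcbcb
  | acbc => c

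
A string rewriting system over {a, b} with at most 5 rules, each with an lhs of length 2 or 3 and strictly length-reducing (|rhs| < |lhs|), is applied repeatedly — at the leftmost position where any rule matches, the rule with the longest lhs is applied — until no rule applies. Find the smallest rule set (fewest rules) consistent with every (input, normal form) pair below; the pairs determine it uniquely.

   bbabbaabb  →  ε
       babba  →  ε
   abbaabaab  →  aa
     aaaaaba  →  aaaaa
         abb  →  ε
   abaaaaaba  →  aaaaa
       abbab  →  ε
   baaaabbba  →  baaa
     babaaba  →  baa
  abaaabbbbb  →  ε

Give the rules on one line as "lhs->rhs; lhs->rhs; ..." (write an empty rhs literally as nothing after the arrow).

ab->; abb->; bab->b; bba->

  | bbabbaabb => bbaabb => abb => ε
  | babba => bba => ε
  | abbaabaab => aabaab => aaab => aa
  | aaaaaba => aaaaa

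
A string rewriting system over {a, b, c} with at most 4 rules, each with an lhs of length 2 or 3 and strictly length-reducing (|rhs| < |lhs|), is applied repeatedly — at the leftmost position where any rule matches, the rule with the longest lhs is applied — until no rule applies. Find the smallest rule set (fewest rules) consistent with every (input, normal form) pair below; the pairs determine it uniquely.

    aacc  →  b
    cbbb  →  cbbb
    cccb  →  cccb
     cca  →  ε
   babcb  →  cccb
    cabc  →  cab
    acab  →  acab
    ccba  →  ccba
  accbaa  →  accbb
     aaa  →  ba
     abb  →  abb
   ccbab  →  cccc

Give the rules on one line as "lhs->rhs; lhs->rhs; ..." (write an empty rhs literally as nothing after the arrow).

  | aacc => bcc => bc => b
  | cbbb
  | cccb
  | cca => ε

aa->b; bab->cc; bc->b; cca->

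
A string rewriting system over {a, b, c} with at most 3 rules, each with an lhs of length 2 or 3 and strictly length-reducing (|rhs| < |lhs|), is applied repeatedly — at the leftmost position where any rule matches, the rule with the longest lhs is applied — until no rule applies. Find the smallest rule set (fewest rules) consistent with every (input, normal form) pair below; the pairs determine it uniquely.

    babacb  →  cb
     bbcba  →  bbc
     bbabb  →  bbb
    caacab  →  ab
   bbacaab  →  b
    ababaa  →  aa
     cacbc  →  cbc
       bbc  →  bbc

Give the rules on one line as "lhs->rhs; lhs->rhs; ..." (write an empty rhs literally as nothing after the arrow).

  | babacb => bacb => cb
  | bbcba => bbc
  | bbabb => bbb
  | caacab => acab => ab

ba->; ca->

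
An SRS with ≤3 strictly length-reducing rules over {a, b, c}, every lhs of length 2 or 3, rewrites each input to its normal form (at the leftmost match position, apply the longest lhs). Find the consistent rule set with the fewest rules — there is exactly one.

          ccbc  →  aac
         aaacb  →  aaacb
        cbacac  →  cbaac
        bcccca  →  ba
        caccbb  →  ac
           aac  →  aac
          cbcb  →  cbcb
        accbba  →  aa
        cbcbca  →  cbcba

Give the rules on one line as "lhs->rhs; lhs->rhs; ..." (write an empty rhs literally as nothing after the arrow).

aab->c; ca->a; ccb->aa

  | ccbc => aac
  | aaacb
  | cbacac => cbaac
  | bcccca => bccca => bcca => bca => ba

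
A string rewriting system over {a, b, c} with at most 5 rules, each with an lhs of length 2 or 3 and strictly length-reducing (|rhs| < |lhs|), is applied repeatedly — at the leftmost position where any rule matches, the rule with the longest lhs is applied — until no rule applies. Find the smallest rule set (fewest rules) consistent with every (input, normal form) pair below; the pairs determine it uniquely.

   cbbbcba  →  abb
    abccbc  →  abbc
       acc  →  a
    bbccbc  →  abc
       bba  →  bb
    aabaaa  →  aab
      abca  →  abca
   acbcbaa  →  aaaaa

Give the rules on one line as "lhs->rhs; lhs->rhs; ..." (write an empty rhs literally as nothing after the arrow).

ba->b; bbb->ab; cb->a; cc->

  | cbbbcba => abbcba => abbaa => abba => abb
  | abccbc => abbc
  | acc => a
  | bbccbc => bbbc => abc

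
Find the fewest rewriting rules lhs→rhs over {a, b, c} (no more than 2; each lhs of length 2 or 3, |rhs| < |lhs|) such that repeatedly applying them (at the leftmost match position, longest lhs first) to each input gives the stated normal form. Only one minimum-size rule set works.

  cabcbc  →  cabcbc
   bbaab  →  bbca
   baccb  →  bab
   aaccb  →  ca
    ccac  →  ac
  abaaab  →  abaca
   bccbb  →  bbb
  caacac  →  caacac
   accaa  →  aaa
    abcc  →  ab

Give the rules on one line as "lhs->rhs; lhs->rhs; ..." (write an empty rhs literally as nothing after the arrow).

aab->ca; cc->

  | cabcbc
  | bbaab => bbca
  | baccb => bab
  | aaccb => aab => ca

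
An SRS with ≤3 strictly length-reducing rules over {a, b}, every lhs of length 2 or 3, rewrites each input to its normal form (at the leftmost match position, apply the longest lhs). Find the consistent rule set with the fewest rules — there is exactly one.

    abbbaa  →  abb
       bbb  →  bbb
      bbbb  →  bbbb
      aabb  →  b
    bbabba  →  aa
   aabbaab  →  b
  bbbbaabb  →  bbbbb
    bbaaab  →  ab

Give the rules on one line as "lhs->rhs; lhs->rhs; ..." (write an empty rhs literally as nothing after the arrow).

  | abbbaa => abb
  | bbb
  | bbbb
  | aabb => b

aab->; ba->a; baa->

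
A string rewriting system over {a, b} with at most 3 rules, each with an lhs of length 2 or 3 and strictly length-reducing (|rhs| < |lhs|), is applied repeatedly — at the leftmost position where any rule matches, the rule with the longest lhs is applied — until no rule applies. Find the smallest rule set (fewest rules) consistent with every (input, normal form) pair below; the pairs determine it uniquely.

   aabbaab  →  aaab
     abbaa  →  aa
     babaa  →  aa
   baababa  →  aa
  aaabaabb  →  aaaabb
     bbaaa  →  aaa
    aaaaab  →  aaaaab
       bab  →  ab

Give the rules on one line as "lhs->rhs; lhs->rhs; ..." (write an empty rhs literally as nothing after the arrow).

aba->a; ba->a

  | aabbaab => aabaab => aaab
  | abbaa => abaa => aa
  | babaa => abaa => aa
  | baababa => aababa => aaba => aa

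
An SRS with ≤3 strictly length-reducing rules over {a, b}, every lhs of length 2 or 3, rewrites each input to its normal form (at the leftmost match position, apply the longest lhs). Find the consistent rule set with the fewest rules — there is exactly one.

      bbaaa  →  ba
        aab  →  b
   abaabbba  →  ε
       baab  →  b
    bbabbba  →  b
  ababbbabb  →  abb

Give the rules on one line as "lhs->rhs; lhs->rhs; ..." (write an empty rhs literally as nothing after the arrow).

aa->; baa->; bbb->

  | bbaaa => ba
  | aab => b
  | abaabbba => abbba => aa => ε
  | baab => b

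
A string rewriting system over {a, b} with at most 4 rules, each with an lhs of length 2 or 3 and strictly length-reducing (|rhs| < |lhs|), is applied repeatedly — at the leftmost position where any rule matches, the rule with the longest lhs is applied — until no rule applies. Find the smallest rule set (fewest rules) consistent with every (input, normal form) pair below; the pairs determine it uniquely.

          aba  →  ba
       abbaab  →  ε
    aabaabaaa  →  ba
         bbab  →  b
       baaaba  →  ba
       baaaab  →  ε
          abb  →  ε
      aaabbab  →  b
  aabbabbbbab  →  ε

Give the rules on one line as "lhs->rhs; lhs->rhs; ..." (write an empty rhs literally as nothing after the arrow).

aa->b; ab->b; bb->; bbb->

  | aba => ba
  | abbaab => bbaab => aab => bb => ε
  | aabaabaaa => bbaabaaa => aabaaa => bbaaa => aaa => ba
  | bbab => ab => b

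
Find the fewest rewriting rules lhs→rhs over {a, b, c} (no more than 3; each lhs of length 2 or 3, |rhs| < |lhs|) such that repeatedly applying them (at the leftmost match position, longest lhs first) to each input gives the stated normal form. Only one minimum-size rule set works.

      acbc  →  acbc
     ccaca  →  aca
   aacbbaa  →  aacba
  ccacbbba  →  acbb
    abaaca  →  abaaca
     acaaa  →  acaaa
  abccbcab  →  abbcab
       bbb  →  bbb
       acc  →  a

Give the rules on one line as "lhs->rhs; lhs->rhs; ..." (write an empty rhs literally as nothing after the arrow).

  | acbc
  | ccaca => aca
  | aacbbaa => aacba
  | ccacbbba => acbbba => acbb

bba->b; cc->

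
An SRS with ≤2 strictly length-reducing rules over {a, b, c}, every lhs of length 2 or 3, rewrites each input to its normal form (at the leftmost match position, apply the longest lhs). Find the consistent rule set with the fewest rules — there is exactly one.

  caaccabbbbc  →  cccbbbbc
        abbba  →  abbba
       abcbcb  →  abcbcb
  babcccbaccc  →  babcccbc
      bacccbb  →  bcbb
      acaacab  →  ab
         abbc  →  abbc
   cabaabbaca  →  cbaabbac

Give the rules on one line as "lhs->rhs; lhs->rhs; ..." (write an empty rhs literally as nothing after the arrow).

  | caaccabbbbc => caccabbbbc => cccabbbbc => cccbbbbc
  | abbba
  | abcbcb
  | babcccbaccc => babcccbc

acc->; ca->c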